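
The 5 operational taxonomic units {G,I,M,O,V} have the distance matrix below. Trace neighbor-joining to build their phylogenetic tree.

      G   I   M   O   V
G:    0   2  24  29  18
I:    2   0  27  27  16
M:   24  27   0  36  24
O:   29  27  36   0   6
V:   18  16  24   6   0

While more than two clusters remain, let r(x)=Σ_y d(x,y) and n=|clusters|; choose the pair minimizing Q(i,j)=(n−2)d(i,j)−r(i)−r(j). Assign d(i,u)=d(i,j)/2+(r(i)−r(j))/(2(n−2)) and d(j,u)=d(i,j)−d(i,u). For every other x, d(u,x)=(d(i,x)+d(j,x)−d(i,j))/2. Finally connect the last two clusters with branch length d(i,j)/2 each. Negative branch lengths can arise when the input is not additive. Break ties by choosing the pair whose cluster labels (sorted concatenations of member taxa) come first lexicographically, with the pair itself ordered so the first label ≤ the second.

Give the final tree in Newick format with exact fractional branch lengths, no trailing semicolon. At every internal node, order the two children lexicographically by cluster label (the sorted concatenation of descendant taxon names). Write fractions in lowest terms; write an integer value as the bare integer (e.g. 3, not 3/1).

(((G:3/4,I:5/4):8,M:33/2):21/4,(O:26/3,V:-8/3):21/4)

iteration 1: select O,V (d=6, Q=-144); attach at lengths (26/3, -8/3); label the merged cluster OV
  updated: d(G,OV)=41/2, d(I,OV)=37/2, d(M,OV)=27
iteration 2: select G,I (d=2, Q=-90); attach at lengths (3/4, 5/4); label the merged cluster GI
  updated: d(GI,M)=49/2, d(GI,OV)=37/2
iteration 3: select GI,M (d=49/2, Q=-70); attach at lengths (8, 33/2); label the merged cluster GIM
  updated: d(GIM,OV)=21/2
iteration 4: select GIM,OV (d=21/2); attach at lengths (21/4, 21/4); label the merged cluster GIMOV
final tree: (((G:3/4,I:5/4):8,M:33/2):21/4,(O:26/3,V:-8/3):21/4)
total length: 43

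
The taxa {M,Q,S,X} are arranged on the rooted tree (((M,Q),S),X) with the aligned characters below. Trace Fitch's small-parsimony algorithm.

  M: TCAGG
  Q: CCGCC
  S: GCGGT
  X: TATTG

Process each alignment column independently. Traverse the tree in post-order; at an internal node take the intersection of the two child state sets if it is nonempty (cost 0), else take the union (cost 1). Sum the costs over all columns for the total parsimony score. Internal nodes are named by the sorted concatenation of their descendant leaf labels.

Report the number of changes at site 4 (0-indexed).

site 0, node MQ: M={T} ∪ Q={C} → {C,T} (+1)
site 0, node MQS: MQ={C,T} ∪ S={G} → {C,G,T} (+1)
site 0, node MQSX: MQS={C,G,T} ∩ X={T} → {T} (+0)
site 1, node MQ: M={C} ∩ Q={C} → {C} (+0)
site 1, node MQS: MQ={C} ∩ S={C} → {C} (+0)
site 1, node MQSX: MQS={C} ∪ X={A} → {A,C} (+1)
site 2, node MQ: M={A} ∪ Q={G} → {A,G} (+1)
site 2, node MQS: MQ={A,G} ∩ S={G} → {G} (+0)
site 2, node MQSX: MQS={G} ∪ X={T} → {G,T} (+1)
site 3, node MQ: M={G} ∪ Q={C} → {C,G} (+1)
site 3, node MQS: MQ={C,G} ∩ S={G} → {G} (+0)
site 3, node MQSX: MQS={G} ∪ X={T} → {G,T} (+1)
site 4, node MQ: M={G} ∪ Q={C} → {C,G} (+1)
site 4, node MQS: MQ={C,G} ∪ S={T} → {C,G,T} (+1)
site 4, node MQSX: MQS={C,G,T} ∩ X={G} → {G} (+0)
per-site changes: [2, 1, 2, 2, 2]; total = 9

2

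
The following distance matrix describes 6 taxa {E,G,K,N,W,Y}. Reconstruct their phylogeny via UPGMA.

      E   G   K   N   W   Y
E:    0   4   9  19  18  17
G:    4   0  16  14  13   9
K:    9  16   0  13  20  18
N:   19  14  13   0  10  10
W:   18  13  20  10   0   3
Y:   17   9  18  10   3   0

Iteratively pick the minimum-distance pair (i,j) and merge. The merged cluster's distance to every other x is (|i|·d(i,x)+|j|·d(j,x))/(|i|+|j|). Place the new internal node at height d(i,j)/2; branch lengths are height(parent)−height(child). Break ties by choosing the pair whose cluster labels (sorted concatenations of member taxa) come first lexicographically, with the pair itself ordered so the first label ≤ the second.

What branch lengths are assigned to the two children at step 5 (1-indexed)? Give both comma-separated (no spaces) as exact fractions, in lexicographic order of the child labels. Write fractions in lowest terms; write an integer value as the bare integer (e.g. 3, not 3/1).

iteration 1: select W,Y (d=3); attach at lengths (3/2, 3/2); label the merged cluster WY
  updated: d(E,WY)=35/2, d(G,WY)=11, d(K,WY)=19, d(N,WY)=10
iteration 2: select E,G (d=4); attach at lengths (2, 2); label the merged cluster EG
  updated: d(EG,K)=25/2, d(EG,N)=33/2, d(EG,WY)=57/4
iteration 3: select N,WY (d=10); attach at lengths (5, 7/2); label the merged cluster NWY
  updated: d(EG,NWY)=15, d(K,NWY)=17
iteration 4: select EG,K (d=25/2); attach at lengths (17/4, 25/4); label the merged cluster EGK
  updated: d(EGK,NWY)=47/3
iteration 5: select EGK,NWY (d=47/3); attach at lengths (19/12, 17/6); label the merged cluster EGKNWY
final tree: (((E:2,G:2):17/4,K:25/4):19/12,(N:5,(W:3/2,Y:3/2):7/2):17/6)
total length: 365/12

19/12,17/6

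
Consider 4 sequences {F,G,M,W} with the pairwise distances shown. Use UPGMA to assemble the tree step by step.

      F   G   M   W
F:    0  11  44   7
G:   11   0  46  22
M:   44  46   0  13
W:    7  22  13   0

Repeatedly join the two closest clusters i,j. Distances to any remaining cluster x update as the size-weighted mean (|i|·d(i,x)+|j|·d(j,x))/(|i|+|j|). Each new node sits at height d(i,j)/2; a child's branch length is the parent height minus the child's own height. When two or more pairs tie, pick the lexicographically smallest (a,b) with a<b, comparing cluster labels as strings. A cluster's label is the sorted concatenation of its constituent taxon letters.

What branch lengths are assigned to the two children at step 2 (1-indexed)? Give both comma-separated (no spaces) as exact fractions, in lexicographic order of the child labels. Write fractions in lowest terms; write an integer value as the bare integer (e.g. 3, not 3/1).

19/4,33/4

1. join F+W (d=7) ⇒ FW; edges |F|=7/2, |W|=7/2
  updated: d(FW,G)=33/2, d(FW,M)=57/2
2. join FW+G (d=33/2) ⇒ FGW; edges |FW|=19/4, |G|=33/4
  updated: d(FGW,M)=103/3
3. join FGW+M (d=103/3) ⇒ FGMW; edges |FGW|=107/12, |M|=103/6
final tree: (((F:7/2,W:7/2):19/4,G:33/4):107/12,M:103/6)
total length: 553/12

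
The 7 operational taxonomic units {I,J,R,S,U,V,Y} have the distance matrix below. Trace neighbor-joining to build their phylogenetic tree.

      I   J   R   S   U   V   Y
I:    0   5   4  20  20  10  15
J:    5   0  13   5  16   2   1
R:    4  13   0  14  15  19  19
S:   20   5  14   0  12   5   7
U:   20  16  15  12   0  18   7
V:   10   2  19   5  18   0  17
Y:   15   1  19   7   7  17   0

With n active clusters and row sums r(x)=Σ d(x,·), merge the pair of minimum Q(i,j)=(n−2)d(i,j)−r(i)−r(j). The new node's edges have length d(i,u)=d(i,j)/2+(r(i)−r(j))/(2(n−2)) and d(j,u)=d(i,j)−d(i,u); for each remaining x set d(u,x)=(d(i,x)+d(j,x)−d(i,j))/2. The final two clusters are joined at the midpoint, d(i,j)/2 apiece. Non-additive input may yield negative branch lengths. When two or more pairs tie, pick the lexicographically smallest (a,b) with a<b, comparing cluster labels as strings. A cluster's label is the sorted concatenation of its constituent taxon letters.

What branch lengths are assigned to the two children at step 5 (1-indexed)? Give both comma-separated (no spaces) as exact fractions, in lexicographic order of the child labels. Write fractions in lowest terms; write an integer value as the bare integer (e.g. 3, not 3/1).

1. join I+R (d=4, Q=-138) ⇒ IR; edges |I|=1, |R|=3
  updated: d(IR,J)=7, d(IR,S)=15, d(IR,U)=31/2, d(IR,V)=25/2, d(IR,Y)=15
2. join U+Y (d=7, Q=-175/2) ⇒ UY; edges |U|=99/16, |Y|=13/16
  updated: d(IR,UY)=47/4, d(J,UY)=5, d(S,UY)=6, d(UY,V)=14
3. join S+UY (d=6, Q=-199/4) ⇒ SUY; edges |S|=49/24, |UY|=95/24
  updated: d(IR,SUY)=83/8, d(J,SUY)=2, d(SUY,V)=13/2
4. join IR+SUY (d=83/8, Q=-28) ⇒ IRSUY; edges |IR|=127/16, |SUY|=39/16
  updated: d(IRSUY,J)=-11/16, d(IRSUY,V)=69/16
5. join IRSUY+J (d=-11/16, Q=-45/8) ⇒ IJRSUY; edges |IRSUY|=13/16, |J|=-3/2
  updated: d(IJRSUY,V)=7/2
6. join IJRSUY+V (d=7/2) ⇒ IJRSUVY; edges |IJRSUY|=7/4, |V|=7/4
final tree: ((((I:1,R:3):127/16,(S:49/24,(U:99/16,Y:13/16):95/24):39/16):13/16,J:-3/2):7/4,V:7/4)
total length: 483/16

13/16,-3/2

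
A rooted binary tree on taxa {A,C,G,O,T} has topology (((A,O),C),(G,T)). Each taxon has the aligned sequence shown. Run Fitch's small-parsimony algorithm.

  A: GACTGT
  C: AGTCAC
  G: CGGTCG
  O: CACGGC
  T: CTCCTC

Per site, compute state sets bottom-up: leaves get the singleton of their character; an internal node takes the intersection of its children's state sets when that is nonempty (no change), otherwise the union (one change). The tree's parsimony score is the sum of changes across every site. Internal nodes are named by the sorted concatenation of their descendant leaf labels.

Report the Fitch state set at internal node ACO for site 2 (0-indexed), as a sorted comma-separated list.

C,T

AO@0: {G} ∪ {C} = {C,G} (union, +1)
ACO@0: {C,G} ∪ {A} = {A,C,G} (union, +1)
GT@0: {C} ∩ {C} = {C} (intersection, +0)
ACGOT@0: {A,C,G} ∩ {C} = {C} (intersection, +0)
AO@1: {A} ∩ {A} = {A} (intersection, +0)
ACO@1: {A} ∪ {G} = {A,G} (union, +1)
GT@1: {G} ∪ {T} = {G,T} (union, +1)
ACGOT@1: {A,G} ∩ {G,T} = {G} (intersection, +0)
AO@2: {C} ∩ {C} = {C} (intersection, +0)
ACO@2: {C} ∪ {T} = {C,T} (union, +1)
GT@2: {G} ∪ {C} = {C,G} (union, +1)
ACGOT@2: {C,T} ∩ {C,G} = {C} (intersection, +0)
AO@3: {T} ∪ {G} = {G,T} (union, +1)
ACO@3: {G,T} ∪ {C} = {C,G,T} (union, +1)
GT@3: {T} ∪ {C} = {C,T} (union, +1)
ACGOT@3: {C,G,T} ∩ {C,T} = {C,T} (intersection, +0)
AO@4: {G} ∩ {G} = {G} (intersection, +0)
ACO@4: {G} ∪ {A} = {A,G} (union, +1)
GT@4: {C} ∪ {T} = {C,T} (union, +1)
ACGOT@4: {A,G} ∪ {C,T} = {A,C,G,T} (union, +1)
AO@5: {T} ∪ {C} = {C,T} (union, +1)
ACO@5: {C,T} ∩ {C} = {C} (intersection, +0)
GT@5: {G} ∪ {C} = {C,G} (union, +1)
ACGOT@5: {C} ∩ {C,G} = {C} (intersection, +0)
per-site changes: [2, 2, 2, 3, 3, 2]; total = 14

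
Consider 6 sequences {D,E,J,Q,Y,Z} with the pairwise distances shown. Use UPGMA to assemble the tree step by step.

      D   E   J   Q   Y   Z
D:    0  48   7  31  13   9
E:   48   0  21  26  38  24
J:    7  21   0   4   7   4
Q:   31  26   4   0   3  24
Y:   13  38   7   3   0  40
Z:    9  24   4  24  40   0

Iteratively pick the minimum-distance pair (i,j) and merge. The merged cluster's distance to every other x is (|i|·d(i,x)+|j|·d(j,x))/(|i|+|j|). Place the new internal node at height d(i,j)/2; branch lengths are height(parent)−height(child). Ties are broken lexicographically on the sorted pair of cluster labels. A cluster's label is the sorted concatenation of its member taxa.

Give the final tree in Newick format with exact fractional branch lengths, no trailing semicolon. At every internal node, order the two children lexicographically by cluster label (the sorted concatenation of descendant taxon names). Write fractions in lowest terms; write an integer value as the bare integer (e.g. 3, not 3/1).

(((D:4,(J:2,Z:2):2):71/12,(Q:3/2,Y:3/2):101/12):347/60,E:157/10)

1. join Q+Y (d=3) ⇒ QY; edges |Q|=3/2, |Y|=3/2
  updated: d(D,QY)=22, d(E,QY)=32, d(J,QY)=11/2, d(QY,Z)=32
2. join J+Z (d=4) ⇒ JZ; edges |J|=2, |Z|=2
  updated: d(D,JZ)=8, d(E,JZ)=45/2, d(JZ,QY)=75/4
3. join D+JZ (d=8) ⇒ DJZ; edges |D|=4, |JZ|=2
  updated: d(DJZ,E)=31, d(DJZ,QY)=119/6
4. join DJZ+QY (d=119/6) ⇒ DJQYZ; edges |DJZ|=71/12, |QY|=101/12
  updated: d(DJQYZ,E)=157/5
5. join DJQYZ+E (d=157/5) ⇒ DEJQYZ; edges |DJQYZ|=347/60, |E|=157/10
final tree: (((D:4,(J:2,Z:2):2):71/12,(Q:3/2,Y:3/2):101/12):347/60,E:157/10)
total length: 2929/60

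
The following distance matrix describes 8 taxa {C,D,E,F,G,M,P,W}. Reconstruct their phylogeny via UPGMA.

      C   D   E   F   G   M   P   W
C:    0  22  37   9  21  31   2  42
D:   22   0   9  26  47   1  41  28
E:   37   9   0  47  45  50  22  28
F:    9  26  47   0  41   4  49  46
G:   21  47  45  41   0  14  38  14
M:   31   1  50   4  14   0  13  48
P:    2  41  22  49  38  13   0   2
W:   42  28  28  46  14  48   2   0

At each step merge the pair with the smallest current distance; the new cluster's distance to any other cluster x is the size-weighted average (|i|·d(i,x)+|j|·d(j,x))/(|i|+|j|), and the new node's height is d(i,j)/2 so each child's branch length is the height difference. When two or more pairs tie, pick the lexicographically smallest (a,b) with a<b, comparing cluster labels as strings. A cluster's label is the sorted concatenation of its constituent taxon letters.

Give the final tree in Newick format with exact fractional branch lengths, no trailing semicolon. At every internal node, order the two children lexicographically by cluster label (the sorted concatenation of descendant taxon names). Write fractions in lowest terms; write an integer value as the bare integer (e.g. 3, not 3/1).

((((C:1,P:1):95/8,(G:7,W:7):47/8):10/3,((D:1/2,M:1/2):7,F:15/2):209/24):19/24,E:17)

step 1: merge (D,M) at d=1; branch lengths D→1/2, M→1/2; new cluster DM
  updated: d(C,DM)=53/2, d(DM,E)=59/2, d(DM,F)=15, d(DM,G)=61/2, d(DM,P)=27, d(DM,W)=38
step 2: merge (C,P) at d=2; branch lengths C→1, P→1; new cluster CP
  updated: d(CP,DM)=107/4, d(CP,E)=59/2, d(CP,F)=29, d(CP,G)=59/2, d(CP,W)=22
step 3: merge (G,W) at d=14; branch lengths G→7, W→7; new cluster GW
  updated: d(CP,GW)=103/4, d(DM,GW)=137/4, d(E,GW)=73/2, d(F,GW)=87/2
step 4: merge (DM,F) at d=15; branch lengths DM→7, F→15/2; new cluster DFM
  updated: d(CP,DFM)=55/2, d(DFM,E)=106/3, d(DFM,GW)=112/3
step 5: merge (CP,GW) at d=103/4; branch lengths CP→95/8, GW→47/8; new cluster CGPW
  updated: d(CGPW,DFM)=389/12, d(CGPW,E)=33
step 6: merge (CGPW,DFM) at d=389/12; branch lengths CGPW→10/3, DFM→209/24; new cluster CDFGMPW
  updated: d(CDFGMPW,E)=34
step 7: merge (CDFGMPW,E) at d=34; branch lengths CDFGMPW→19/24, E→17; new cluster CDEFGMPW
final tree: ((((C:1,P:1):95/8,(G:7,W:7):47/8):10/3,((D:1/2,M:1/2):7,F:15/2):209/24):19/24,E:17)
total length: 949/12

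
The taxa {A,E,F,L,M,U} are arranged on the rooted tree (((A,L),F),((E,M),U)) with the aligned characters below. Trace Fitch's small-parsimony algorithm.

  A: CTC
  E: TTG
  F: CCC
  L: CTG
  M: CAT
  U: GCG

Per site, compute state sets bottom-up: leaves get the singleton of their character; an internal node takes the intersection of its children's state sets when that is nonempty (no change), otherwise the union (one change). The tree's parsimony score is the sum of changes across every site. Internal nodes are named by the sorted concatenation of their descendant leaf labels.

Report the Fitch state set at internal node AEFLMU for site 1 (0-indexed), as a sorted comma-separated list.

C,T

[col 0] AL: children A:{C}, L:{C} ∩→ {C}; cost 0
[col 0] AFL: children AL:{C}, F:{C} ∩→ {C}; cost 0
[col 0] EM: children E:{T}, M:{C} ∪→ {C,T}; cost 1
[col 0] EMU: children EM:{C,T}, U:{G} ∪→ {C,G,T}; cost 1
[col 0] AEFLMU: children AFL:{C}, EMU:{C,G,T} ∩→ {C}; cost 0
[col 1] AL: children A:{T}, L:{T} ∩→ {T}; cost 0
[col 1] AFL: children AL:{T}, F:{C} ∪→ {C,T}; cost 1
[col 1] EM: children E:{T}, M:{A} ∪→ {A,T}; cost 1
[col 1] EMU: children EM:{A,T}, U:{C} ∪→ {A,C,T}; cost 1
[col 1] AEFLMU: children AFL:{C,T}, EMU:{A,C,T} ∩→ {C,T}; cost 0
[col 2] AL: children A:{C}, L:{G} ∪→ {C,G}; cost 1
[col 2] AFL: children AL:{C,G}, F:{C} ∩→ {C}; cost 0
[col 2] EM: children E:{G}, M:{T} ∪→ {G,T}; cost 1
[col 2] EMU: children EM:{G,T}, U:{G} ∩→ {G}; cost 0
[col 2] AEFLMU: children AFL:{C}, EMU:{G} ∪→ {C,G}; cost 1
per-site changes: [2, 3, 3]; total = 8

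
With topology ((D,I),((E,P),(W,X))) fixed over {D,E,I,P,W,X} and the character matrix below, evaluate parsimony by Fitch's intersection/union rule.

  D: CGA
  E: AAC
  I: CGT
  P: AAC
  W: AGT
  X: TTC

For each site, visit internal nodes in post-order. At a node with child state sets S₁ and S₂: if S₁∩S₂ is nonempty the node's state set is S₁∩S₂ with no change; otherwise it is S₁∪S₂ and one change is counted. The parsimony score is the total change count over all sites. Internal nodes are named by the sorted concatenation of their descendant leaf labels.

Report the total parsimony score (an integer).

7

site 0, node DI: D={C} ∩ I={C} → {C} (+0)
site 0, node EP: E={A} ∩ P={A} → {A} (+0)
site 0, node WX: W={A} ∪ X={T} → {A,T} (+1)
site 0, node EPWX: EP={A} ∩ WX={A,T} → {A} (+0)
site 0, node DEIPWX: DI={C} ∪ EPWX={A} → {A,C} (+1)
site 1, node DI: D={G} ∩ I={G} → {G} (+0)
site 1, node EP: E={A} ∩ P={A} → {A} (+0)
site 1, node WX: W={G} ∪ X={T} → {G,T} (+1)
site 1, node EPWX: EP={A} ∪ WX={G,T} → {A,G,T} (+1)
site 1, node DEIPWX: DI={G} ∩ EPWX={A,G,T} → {G} (+0)
site 2, node DI: D={A} ∪ I={T} → {A,T} (+1)
site 2, node EP: E={C} ∩ P={C} → {C} (+0)
site 2, node WX: W={T} ∪ X={C} → {C,T} (+1)
site 2, node EPWX: EP={C} ∩ WX={C,T} → {C} (+0)
site 2, node DEIPWX: DI={A,T} ∪ EPWX={C} → {A,C,T} (+1)
per-site changes: [2, 2, 3]; total = 7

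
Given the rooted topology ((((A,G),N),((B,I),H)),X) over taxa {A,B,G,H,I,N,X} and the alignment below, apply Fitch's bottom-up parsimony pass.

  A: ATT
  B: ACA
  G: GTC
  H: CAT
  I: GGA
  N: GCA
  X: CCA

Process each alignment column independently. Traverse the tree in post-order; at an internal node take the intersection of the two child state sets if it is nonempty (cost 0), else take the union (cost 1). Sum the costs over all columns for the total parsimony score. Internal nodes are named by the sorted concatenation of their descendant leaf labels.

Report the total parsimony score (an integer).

[col 0] AG: children A:{A}, G:{G} ∪→ {A,G}; cost 1
[col 0] AGN: children AG:{A,G}, N:{G} ∩→ {G}; cost 0
[col 0] BI: children B:{A}, I:{G} ∪→ {A,G}; cost 1
[col 0] BHI: children BI:{A,G}, H:{C} ∪→ {A,C,G}; cost 1
[col 0] ABGHIN: children AGN:{G}, BHI:{A,C,G} ∩→ {G}; cost 0
[col 0] ABGHINX: children ABGHIN:{G}, X:{C} ∪→ {C,G}; cost 1
[col 1] AG: children A:{T}, G:{T} ∩→ {T}; cost 0
[col 1] AGN: children AG:{T}, N:{C} ∪→ {C,T}; cost 1
[col 1] BI: children B:{C}, I:{G} ∪→ {C,G}; cost 1
[col 1] BHI: children BI:{C,G}, H:{A} ∪→ {A,C,G}; cost 1
[col 1] ABGHIN: children AGN:{C,T}, BHI:{A,C,G} ∩→ {C}; cost 0
[col 1] ABGHINX: children ABGHIN:{C}, X:{C} ∩→ {C}; cost 0
[col 2] AG: children A:{T}, G:{C} ∪→ {C,T}; cost 1
[col 2] AGN: children AG:{C,T}, N:{A} ∪→ {A,C,T}; cost 1
[col 2] BI: children B:{A}, I:{A} ∩→ {A}; cost 0
[col 2] BHI: children BI:{A}, H:{T} ∪→ {A,T}; cost 1
[col 2] ABGHIN: children AGN:{A,C,T}, BHI:{A,T} ∩→ {A,T}; cost 0
[col 2] ABGHINX: children ABGHIN:{A,T}, X:{A} ∩→ {A}; cost 0
per-site changes: [4, 3, 3]; total = 10

10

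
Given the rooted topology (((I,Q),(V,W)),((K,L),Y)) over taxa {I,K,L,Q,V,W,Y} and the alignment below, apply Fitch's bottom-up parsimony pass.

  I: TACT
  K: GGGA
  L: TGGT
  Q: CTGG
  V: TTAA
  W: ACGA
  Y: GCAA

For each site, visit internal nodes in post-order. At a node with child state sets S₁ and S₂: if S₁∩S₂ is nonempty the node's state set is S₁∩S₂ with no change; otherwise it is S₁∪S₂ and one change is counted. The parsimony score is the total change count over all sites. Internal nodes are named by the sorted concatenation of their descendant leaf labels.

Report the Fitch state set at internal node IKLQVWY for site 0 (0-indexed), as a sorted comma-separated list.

G,T

IQ@0: {T} ∪ {C} = {C,T} (union, +1)
VW@0: {T} ∪ {A} = {A,T} (union, +1)
IQVW@0: {C,T} ∩ {A,T} = {T} (intersection, +0)
KL@0: {G} ∪ {T} = {G,T} (union, +1)
KLY@0: {G,T} ∩ {G} = {G} (intersection, +0)
IKLQVWY@0: {T} ∪ {G} = {G,T} (union, +1)
IQ@1: {A} ∪ {T} = {A,T} (union, +1)
VW@1: {T} ∪ {C} = {C,T} (union, +1)
IQVW@1: {A,T} ∩ {C,T} = {T} (intersection, +0)
KL@1: {G} ∩ {G} = {G} (intersection, +0)
KLY@1: {G} ∪ {C} = {C,G} (union, +1)
IKLQVWY@1: {T} ∪ {C,G} = {C,G,T} (union, +1)
IQ@2: {C} ∪ {G} = {C,G} (union, +1)
VW@2: {A} ∪ {G} = {A,G} (union, +1)
IQVW@2: {C,G} ∩ {A,G} = {G} (intersection, +0)
KL@2: {G} ∩ {G} = {G} (intersection, +0)
KLY@2: {G} ∪ {A} = {A,G} (union, +1)
IKLQVWY@2: {G} ∩ {A,G} = {G} (intersection, +0)
IQ@3: {T} ∪ {G} = {G,T} (union, +1)
VW@3: {A} ∩ {A} = {A} (intersection, +0)
IQVW@3: {G,T} ∪ {A} = {A,G,T} (union, +1)
KL@3: {A} ∪ {T} = {A,T} (union, +1)
KLY@3: {A,T} ∩ {A} = {A} (intersection, +0)
IKLQVWY@3: {A,G,T} ∩ {A} = {A} (intersection, +0)
per-site changes: [4, 4, 3, 3]; total = 14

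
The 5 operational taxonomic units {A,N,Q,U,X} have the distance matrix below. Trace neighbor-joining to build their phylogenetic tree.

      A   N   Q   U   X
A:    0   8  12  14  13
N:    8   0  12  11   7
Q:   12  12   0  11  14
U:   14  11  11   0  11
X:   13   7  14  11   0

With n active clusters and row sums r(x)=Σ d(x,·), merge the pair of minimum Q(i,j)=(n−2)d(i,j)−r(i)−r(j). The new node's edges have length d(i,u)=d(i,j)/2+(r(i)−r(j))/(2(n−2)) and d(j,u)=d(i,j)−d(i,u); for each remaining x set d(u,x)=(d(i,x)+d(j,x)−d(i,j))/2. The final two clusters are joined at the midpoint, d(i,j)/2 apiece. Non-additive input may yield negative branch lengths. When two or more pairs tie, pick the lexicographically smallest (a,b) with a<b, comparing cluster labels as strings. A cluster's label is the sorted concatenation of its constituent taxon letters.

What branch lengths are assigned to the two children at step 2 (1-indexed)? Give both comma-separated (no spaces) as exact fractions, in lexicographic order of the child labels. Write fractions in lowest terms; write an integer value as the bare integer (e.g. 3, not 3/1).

23/4,7/4

step 1: merge (Q,U) at d=11, Q=-63; branch lengths Q→35/6, U→31/6; new cluster QU
  updated: d(A,QU)=15/2, d(N,QU)=6, d(QU,X)=7
step 2: merge (A,QU) at d=15/2, Q=-34; branch lengths A→23/4, QU→7/4; new cluster AQU
  updated: d(AQU,N)=13/4, d(AQU,X)=25/4
step 3: merge (AQU,N) at d=13/4, Q=-33/2; branch lengths AQU→5/4, N→2; new cluster ANQU
  updated: d(ANQU,X)=5
step 4: merge (ANQU,X) at d=5; branch lengths ANQU→5/2, X→5/2; new cluster ANQUX
final tree: (((A:23/4,(Q:35/6,U:31/6):7/4):5/4,N:2):5/2,X:5/2)
total length: 107/4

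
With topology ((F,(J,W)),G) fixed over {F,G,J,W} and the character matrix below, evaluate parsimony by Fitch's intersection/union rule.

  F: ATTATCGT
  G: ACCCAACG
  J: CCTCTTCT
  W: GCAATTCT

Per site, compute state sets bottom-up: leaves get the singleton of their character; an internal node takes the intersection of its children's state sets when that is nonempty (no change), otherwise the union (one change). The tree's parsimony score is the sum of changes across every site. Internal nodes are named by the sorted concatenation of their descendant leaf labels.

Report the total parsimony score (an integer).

12

site 0, node JW: J={C} ∪ W={G} → {C,G} (+1)
site 0, node FJW: F={A} ∪ JW={C,G} → {A,C,G} (+1)
site 0, node FGJW: FJW={A,C,G} ∩ G={A} → {A} (+0)
site 1, node JW: J={C} ∩ W={C} → {C} (+0)
site 1, node FJW: F={T} ∪ JW={C} → {C,T} (+1)
site 1, node FGJW: FJW={C,T} ∩ G={C} → {C} (+0)
site 2, node JW: J={T} ∪ W={A} → {A,T} (+1)
site 2, node FJW: F={T} ∩ JW={A,T} → {T} (+0)
site 2, node FGJW: FJW={T} ∪ G={C} → {C,T} (+1)
site 3, node JW: J={C} ∪ W={A} → {A,C} (+1)
site 3, node FJW: F={A} ∩ JW={A,C} → {A} (+0)
site 3, node FGJW: FJW={A} ∪ G={C} → {A,C} (+1)
site 4, node JW: J={T} ∩ W={T} → {T} (+0)
site 4, node FJW: F={T} ∩ JW={T} → {T} (+0)
site 4, node FGJW: FJW={T} ∪ G={A} → {A,T} (+1)
site 5, node JW: J={T} ∩ W={T} → {T} (+0)
site 5, node FJW: F={C} ∪ JW={T} → {C,T} (+1)
site 5, node FGJW: FJW={C,T} ∪ G={A} → {A,C,T} (+1)
site 6, node JW: J={C} ∩ W={C} → {C} (+0)
site 6, node FJW: F={G} ∪ JW={C} → {C,G} (+1)
site 6, node FGJW: FJW={C,G} ∩ G={C} → {C} (+0)
site 7, node JW: J={T} ∩ W={T} → {T} (+0)
site 7, node FJW: F={T} ∩ JW={T} → {T} (+0)
site 7, node FGJW: FJW={T} ∪ G={G} → {G,T} (+1)
per-site changes: [2, 1, 2, 2, 1, 2, 1, 1]; total = 12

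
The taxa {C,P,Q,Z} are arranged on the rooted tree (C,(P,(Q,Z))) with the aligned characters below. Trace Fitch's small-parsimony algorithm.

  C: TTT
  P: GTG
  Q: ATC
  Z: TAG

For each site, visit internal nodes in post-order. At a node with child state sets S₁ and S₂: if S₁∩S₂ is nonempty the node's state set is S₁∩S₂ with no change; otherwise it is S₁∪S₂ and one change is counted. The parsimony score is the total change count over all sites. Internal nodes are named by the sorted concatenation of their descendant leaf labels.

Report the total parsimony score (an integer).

site 0, node QZ: Q={A} ∪ Z={T} → {A,T} (+1)
site 0, node PQZ: P={G} ∪ QZ={A,T} → {A,G,T} (+1)
site 0, node CPQZ: C={T} ∩ PQZ={A,G,T} → {T} (+0)
site 1, node QZ: Q={T} ∪ Z={A} → {A,T} (+1)
site 1, node PQZ: P={T} ∩ QZ={A,T} → {T} (+0)
site 1, node CPQZ: C={T} ∩ PQZ={T} → {T} (+0)
site 2, node QZ: Q={C} ∪ Z={G} → {C,G} (+1)
site 2, node PQZ: P={G} ∩ QZ={C,G} → {G} (+0)
site 2, node CPQZ: C={T} ∪ PQZ={G} → {G,T} (+1)
per-site changes: [2, 1, 2]; total = 5

5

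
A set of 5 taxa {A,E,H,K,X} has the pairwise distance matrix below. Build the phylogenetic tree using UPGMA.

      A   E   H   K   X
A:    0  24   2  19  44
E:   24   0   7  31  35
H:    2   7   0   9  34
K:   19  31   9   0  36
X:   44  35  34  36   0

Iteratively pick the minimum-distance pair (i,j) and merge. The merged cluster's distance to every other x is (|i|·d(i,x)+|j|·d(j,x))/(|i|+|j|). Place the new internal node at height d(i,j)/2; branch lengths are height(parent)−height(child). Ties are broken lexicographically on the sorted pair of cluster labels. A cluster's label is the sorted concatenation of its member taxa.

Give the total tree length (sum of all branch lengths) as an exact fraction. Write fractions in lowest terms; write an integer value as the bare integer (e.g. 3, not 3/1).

step 1: merge (A,H) at d=2; branch lengths A→1, H→1; new cluster AH
  updated: d(AH,E)=31/2, d(AH,K)=14, d(AH,X)=39
step 2: merge (AH,K) at d=14; branch lengths AH→6, K→7; new cluster AHK
  updated: d(AHK,E)=62/3, d(AHK,X)=38
step 3: merge (AHK,E) at d=62/3; branch lengths AHK→10/3, E→31/3; new cluster AEHK
  updated: d(AEHK,X)=149/4
step 4: merge (AEHK,X) at d=149/4; branch lengths AEHK→199/24, X→149/8; new cluster AEHKX
final tree: ((((A:1,H:1):6,K:7):10/3,E:31/3):199/24,X:149/8)
total length: 667/12

667/12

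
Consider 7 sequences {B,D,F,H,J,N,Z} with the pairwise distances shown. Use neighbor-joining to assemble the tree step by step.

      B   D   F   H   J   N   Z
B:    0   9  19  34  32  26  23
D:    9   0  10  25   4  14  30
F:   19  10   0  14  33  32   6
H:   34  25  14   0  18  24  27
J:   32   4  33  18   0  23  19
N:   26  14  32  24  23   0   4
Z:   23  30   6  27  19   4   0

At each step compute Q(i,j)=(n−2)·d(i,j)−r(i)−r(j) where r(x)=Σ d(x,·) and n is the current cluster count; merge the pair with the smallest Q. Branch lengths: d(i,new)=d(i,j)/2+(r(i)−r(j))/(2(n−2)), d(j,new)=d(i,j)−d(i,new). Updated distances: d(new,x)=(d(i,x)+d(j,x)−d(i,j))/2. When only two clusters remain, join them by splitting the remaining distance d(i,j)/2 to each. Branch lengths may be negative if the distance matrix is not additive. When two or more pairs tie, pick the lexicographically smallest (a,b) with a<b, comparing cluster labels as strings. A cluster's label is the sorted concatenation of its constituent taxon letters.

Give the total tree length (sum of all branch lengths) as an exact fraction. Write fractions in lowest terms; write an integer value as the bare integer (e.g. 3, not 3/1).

iteration 1: select N,Z (d=4, Q=-212); attach at lengths (17/5, 3/5); label the merged cluster NZ
  updated: d(B,NZ)=45/2, d(D,NZ)=20, d(F,NZ)=17, d(H,NZ)=47/2, d(J,NZ)=19
iteration 2: select D,J (d=4, Q=-158); attach at lengths (-11/4, 27/4); label the merged cluster DJ
  updated: d(B,DJ)=37/2, d(DJ,F)=39/2, d(DJ,H)=39/2, d(DJ,NZ)=35/2
iteration 3: select F,H (d=14, Q=-237/2); attach at lengths (41/12, 127/12); label the merged cluster FH
  updated: d(B,FH)=39/2, d(DJ,FH)=25/2, d(FH,NZ)=53/4
iteration 4: select B,DJ (d=37/2, Q=-72); attach at lengths (49/4, 25/4); label the merged cluster BDJ
  updated: d(BDJ,FH)=27/4, d(BDJ,NZ)=43/4
iteration 5: select BDJ,FH (d=27/4, Q=-123/4); attach at lengths (17/8, 37/8); label the merged cluster BDFHJ
  updated: d(BDFHJ,NZ)=69/8
iteration 6: select BDFHJ,NZ (d=69/8); attach at lengths (69/16, 69/16); label the merged cluster BDFHJNZ
final tree: (((B:49/4,(D:-11/4,J:27/4):25/4):17/8,(F:41/12,H:127/12):37/8):69/16,(N:17/5,Z:3/5):69/16)
total length: 447/8

447/8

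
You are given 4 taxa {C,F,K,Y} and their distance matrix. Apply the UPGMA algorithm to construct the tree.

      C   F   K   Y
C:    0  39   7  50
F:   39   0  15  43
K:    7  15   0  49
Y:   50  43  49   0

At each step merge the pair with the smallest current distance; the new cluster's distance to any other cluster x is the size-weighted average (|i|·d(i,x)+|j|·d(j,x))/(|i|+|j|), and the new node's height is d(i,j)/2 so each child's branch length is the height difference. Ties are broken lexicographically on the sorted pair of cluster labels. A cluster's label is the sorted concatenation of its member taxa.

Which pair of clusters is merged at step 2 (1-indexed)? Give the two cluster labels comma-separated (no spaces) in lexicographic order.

iteration 1: select C,K (d=7); attach at lengths (7/2, 7/2); label the merged cluster CK
  updated: d(CK,F)=27, d(CK,Y)=99/2
iteration 2: select CK,F (d=27); attach at lengths (10, 27/2); label the merged cluster CFK
  updated: d(CFK,Y)=142/3
iteration 3: select CFK,Y (d=142/3); attach at lengths (61/6, 71/3); label the merged cluster CFKY
final tree: (((C:7/2,K:7/2):10,F:27/2):61/6,Y:71/3)
total length: 193/3

CK,F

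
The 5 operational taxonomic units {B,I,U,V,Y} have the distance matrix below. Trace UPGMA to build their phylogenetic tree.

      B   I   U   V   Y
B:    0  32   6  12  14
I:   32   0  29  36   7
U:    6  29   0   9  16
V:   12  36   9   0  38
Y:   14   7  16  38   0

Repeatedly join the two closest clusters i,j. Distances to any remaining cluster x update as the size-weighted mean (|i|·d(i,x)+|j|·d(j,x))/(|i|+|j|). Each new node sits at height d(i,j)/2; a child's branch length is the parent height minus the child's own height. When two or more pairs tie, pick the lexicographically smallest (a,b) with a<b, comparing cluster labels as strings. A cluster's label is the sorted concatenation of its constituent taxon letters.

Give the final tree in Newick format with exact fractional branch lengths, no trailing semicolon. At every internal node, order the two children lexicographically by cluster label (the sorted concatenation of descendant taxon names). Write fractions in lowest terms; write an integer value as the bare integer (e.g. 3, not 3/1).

(((B:3,U:3):9/4,V:21/4):17/2,(I:7/2,Y:7/2):41/4)

1. join B+U (d=6) ⇒ BU; edges |B|=3, |U|=3
  updated: d(BU,I)=61/2, d(BU,V)=21/2, d(BU,Y)=15
2. join I+Y (d=7) ⇒ IY; edges |I|=7/2, |Y|=7/2
  updated: d(BU,IY)=91/4, d(IY,V)=37
3. join BU+V (d=21/2) ⇒ BUV; edges |BU|=9/4, |V|=21/4
  updated: d(BUV,IY)=55/2
4. join BUV+IY (d=55/2) ⇒ BIUVY; edges |BUV|=17/2, |IY|=41/4
final tree: (((B:3,U:3):9/4,V:21/4):17/2,(I:7/2,Y:7/2):41/4)
total length: 157/4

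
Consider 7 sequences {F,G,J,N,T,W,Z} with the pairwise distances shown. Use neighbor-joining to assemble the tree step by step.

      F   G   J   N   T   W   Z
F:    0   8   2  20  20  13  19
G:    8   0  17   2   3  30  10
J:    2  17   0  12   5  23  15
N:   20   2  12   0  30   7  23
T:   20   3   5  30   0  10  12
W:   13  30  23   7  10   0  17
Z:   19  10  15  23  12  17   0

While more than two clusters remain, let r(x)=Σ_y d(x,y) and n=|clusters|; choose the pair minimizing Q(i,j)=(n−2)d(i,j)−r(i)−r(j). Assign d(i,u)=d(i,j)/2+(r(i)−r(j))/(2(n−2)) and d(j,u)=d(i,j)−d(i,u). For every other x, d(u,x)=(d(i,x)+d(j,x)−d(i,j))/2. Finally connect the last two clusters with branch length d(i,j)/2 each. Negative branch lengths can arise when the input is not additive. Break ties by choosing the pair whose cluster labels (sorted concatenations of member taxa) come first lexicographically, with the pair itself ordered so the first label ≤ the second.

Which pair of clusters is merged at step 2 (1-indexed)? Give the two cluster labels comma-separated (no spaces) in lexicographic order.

iteration 1: select N,W (d=7, Q=-159); attach at lengths (29/10, 41/10); label the merged cluster NW
  updated: d(F,NW)=13, d(G,NW)=25/2, d(J,NW)=14, d(NW,T)=33/2, d(NW,Z)=33/2
iteration 2: select F,J (d=2, Q=-107); attach at lengths (17/8, -1/8); label the merged cluster FJ
  updated: d(FJ,G)=23/2, d(FJ,NW)=25/2, d(FJ,T)=23/2, d(FJ,Z)=16
iteration 3: select FJ,NW (d=25/2, Q=-72); attach at lengths (31/6, 22/3); label the merged cluster FJNW
  updated: d(FJNW,G)=23/4, d(FJNW,T)=31/4, d(FJNW,Z)=10
iteration 4: select FJNW,Z (d=10, Q=-71/2); attach at lengths (23/8, 57/8); label the merged cluster FJNWZ
  updated: d(FJNWZ,G)=23/8, d(FJNWZ,T)=39/8
iteration 5: select FJNWZ,G (d=23/8, Q=-43/4); attach at lengths (19/8, 1/2); label the merged cluster FGJNWZ
  updated: d(FGJNWZ,T)=5/2
iteration 6: select FGJNWZ,T (d=5/2); attach at lengths (5/4, 5/4); label the merged cluster FGJNTWZ
final tree: (((((F:17/8,J:-1/8):31/6,(N:29/10,W:41/10):22/3):23/8,Z:57/8):19/8,G:1/2):5/4,T:5/4)
total length: 295/8

F,J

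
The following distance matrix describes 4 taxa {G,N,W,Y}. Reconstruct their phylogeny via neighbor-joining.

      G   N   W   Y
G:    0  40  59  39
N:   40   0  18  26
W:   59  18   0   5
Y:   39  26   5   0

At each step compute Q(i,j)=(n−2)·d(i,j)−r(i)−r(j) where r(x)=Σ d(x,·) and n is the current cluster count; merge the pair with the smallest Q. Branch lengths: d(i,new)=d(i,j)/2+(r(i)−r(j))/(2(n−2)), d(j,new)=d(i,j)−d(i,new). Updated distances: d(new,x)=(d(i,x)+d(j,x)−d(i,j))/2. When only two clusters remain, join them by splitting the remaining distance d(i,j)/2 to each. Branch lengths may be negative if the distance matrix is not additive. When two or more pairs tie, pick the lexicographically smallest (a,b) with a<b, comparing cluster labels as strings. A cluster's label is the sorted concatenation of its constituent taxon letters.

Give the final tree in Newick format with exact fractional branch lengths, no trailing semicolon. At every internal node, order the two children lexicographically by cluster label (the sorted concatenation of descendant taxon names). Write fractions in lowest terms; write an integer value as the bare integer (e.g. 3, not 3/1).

1. join G+N (d=40, Q=-142) ⇒ GN; edges |G|=67/2, |N|=13/2
  updated: d(GN,W)=37/2, d(GN,Y)=25/2
2. join GN+W (d=37/2, Q=-36) ⇒ GNW; edges |GN|=13, |W|=11/2
  updated: d(GNW,Y)=-1/2
3. join GNW+Y (d=-1/2) ⇒ GNWY; edges |GNW|=-1/4, |Y|=-1/4
final tree: (((G:67/2,N:13/2):13,W:11/2):-1/4,Y:-1/4)
total length: 58

(((G:67/2,N:13/2):13,W:11/2):-1/4,Y:-1/4)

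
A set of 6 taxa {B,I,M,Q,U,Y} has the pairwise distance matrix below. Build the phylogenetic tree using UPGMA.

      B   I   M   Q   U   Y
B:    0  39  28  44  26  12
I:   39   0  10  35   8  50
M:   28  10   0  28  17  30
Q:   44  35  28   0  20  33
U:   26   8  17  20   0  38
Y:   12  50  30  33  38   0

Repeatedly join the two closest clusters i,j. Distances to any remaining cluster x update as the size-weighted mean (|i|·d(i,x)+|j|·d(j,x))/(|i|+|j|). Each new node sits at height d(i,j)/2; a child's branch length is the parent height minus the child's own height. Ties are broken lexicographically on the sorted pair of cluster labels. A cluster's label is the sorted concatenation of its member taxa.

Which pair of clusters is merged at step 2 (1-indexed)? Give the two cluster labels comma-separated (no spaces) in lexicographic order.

iteration 1: select I,U (d=8); attach at lengths (4, 4); label the merged cluster IU
  updated: d(B,IU)=65/2, d(IU,M)=27/2, d(IU,Q)=55/2, d(IU,Y)=44
iteration 2: select B,Y (d=12); attach at lengths (6, 6); label the merged cluster BY
  updated: d(BY,IU)=153/4, d(BY,M)=29, d(BY,Q)=77/2
iteration 3: select IU,M (d=27/2); attach at lengths (11/4, 27/4); label the merged cluster IMU
  updated: d(BY,IMU)=211/6, d(IMU,Q)=83/3
iteration 4: select IMU,Q (d=83/3); attach at lengths (85/12, 83/6); label the merged cluster IMQU
  updated: d(BY,IMQU)=36
iteration 5: select BY,IMQU (d=36); attach at lengths (12, 25/6); label the merged cluster BIMQUY
final tree: ((B:6,Y:6):12,(((I:4,U:4):11/4,M:27/4):85/12,Q:83/6):25/6)
total length: 799/12

B,Y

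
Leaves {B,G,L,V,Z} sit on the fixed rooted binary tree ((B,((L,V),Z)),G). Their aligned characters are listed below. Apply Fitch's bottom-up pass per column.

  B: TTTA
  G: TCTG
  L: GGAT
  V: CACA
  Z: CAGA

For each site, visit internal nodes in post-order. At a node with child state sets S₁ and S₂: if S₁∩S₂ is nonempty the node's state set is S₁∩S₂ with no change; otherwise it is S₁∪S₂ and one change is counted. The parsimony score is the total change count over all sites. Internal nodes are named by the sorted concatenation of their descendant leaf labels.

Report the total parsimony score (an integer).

[col 0] LV: children L:{G}, V:{C} ∪→ {C,G}; cost 1
[col 0] LVZ: children LV:{C,G}, Z:{C} ∩→ {C}; cost 0
[col 0] BLVZ: children B:{T}, LVZ:{C} ∪→ {C,T}; cost 1
[col 0] BGLVZ: children BLVZ:{C,T}, G:{T} ∩→ {T}; cost 0
[col 1] LV: children L:{G}, V:{A} ∪→ {A,G}; cost 1
[col 1] LVZ: children LV:{A,G}, Z:{A} ∩→ {A}; cost 0
[col 1] BLVZ: children B:{T}, LVZ:{A} ∪→ {A,T}; cost 1
[col 1] BGLVZ: children BLVZ:{A,T}, G:{C} ∪→ {A,C,T}; cost 1
[col 2] LV: children L:{A}, V:{C} ∪→ {A,C}; cost 1
[col 2] LVZ: children LV:{A,C}, Z:{G} ∪→ {A,C,G}; cost 1
[col 2] BLVZ: children B:{T}, LVZ:{A,C,G} ∪→ {A,C,G,T}; cost 1
[col 2] BGLVZ: children BLVZ:{A,C,G,T}, G:{T} ∩→ {T}; cost 0
[col 3] LV: children L:{T}, V:{A} ∪→ {A,T}; cost 1
[col 3] LVZ: children LV:{A,T}, Z:{A} ∩→ {A}; cost 0
[col 3] BLVZ: children B:{A}, LVZ:{A} ∩→ {A}; cost 0
[col 3] BGLVZ: children BLVZ:{A}, G:{G} ∪→ {A,G}; cost 1
per-site changes: [2, 3, 3, 2]; total = 10

10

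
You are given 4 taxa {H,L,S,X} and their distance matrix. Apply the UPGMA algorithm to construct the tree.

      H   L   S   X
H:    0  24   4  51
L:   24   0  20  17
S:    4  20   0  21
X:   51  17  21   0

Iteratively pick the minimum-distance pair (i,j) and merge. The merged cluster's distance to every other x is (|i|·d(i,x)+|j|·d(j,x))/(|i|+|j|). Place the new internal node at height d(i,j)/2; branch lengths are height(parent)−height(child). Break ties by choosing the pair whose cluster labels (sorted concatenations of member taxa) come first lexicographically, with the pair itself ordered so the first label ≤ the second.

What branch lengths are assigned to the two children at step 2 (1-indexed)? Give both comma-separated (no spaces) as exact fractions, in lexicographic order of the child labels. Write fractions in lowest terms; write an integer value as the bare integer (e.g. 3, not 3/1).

17/2,17/2

iteration 1: select H,S (d=4); attach at lengths (2, 2); label the merged cluster HS
  updated: d(HS,L)=22, d(HS,X)=36
iteration 2: select L,X (d=17); attach at lengths (17/2, 17/2); label the merged cluster LX
  updated: d(HS,LX)=29
iteration 3: select HS,LX (d=29); attach at lengths (25/2, 6); label the merged cluster HLSX
final tree: ((H:2,S:2):25/2,(L:17/2,X:17/2):6)
total length: 79/2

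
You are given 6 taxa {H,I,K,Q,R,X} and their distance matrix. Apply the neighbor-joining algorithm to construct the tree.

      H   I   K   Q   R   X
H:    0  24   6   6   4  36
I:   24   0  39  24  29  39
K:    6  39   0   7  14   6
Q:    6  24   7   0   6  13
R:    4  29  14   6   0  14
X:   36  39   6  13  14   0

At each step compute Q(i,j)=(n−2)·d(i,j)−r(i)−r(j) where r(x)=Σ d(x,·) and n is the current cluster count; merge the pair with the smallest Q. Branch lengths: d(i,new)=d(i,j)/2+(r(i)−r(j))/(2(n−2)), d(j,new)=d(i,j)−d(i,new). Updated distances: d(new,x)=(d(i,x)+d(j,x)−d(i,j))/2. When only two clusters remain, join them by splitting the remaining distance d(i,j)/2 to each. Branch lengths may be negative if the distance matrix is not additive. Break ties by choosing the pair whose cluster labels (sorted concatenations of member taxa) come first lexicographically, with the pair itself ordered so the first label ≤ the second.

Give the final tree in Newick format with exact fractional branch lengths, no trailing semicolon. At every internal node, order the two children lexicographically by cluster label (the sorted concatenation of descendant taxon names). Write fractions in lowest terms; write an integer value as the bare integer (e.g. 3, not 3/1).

step 1: merge (K,X) at d=6, Q=-156; branch lengths K→-3/2, X→15/2; new cluster KX
  updated: d(H,KX)=18, d(I,KX)=36, d(KX,Q)=7, d(KX,R)=11
step 2: merge (KX,Q) at d=7, Q=-94; branch lengths KX→25/3, Q→-4/3; new cluster KQX
  updated: d(H,KQX)=17/2, d(I,KQX)=53/2, d(KQX,R)=5
step 3: merge (H,I) at d=24, Q=-68; branch lengths H→5/4, I→91/4; new cluster HI
  updated: d(HI,KQX)=11/2, d(HI,R)=9/2
step 4: merge (HI,KQX) at d=11/2, Q=-15; branch lengths HI→5/2, KQX→3; new cluster HIKQX
  updated: d(HIKQX,R)=2
step 5: merge (HIKQX,R) at d=2; branch lengths HIKQX→1, R→1; new cluster HIKQRX
final tree: (((H:5/4,I:91/4):5/2,((K:-3/2,X:15/2):25/3,Q:-4/3):3):1,R:1)
total length: 89/2

(((H:5/4,I:91/4):5/2,((K:-3/2,X:15/2):25/3,Q:-4/3):3):1,R:1)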